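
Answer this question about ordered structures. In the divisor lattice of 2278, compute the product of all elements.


Divisors of 2278: [1, 2, 17, 34, 67, 134, 1139, 2278]
Product = n^(d(n)/2) = 2278^(8/2)
Product = 26928668432656


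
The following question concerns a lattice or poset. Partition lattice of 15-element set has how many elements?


B(n) = number of set partitions of an n-element set.
B(n) satisfies the recurrence: B(n+1) = sum_k C(n,k)*B(k).
B(15) = 1382958545


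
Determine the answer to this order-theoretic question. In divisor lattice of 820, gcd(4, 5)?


Meet=gcd.
gcd(4,5)=1


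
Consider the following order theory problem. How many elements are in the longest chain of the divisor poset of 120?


A chain is a totally ordered subset; we count the number of elements in a maximum chain.
Compute, for each element x, the size of the longest chain ending at x:
  1: 1
  2: 2
  3: 2
  5: 2
  4: 3
  6: 3
  ...
A maximum chain: 1 < 2 < 4 < 8 < 24 < 120
Number of elements in the longest chain: 6


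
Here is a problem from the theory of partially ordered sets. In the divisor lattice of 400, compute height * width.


Height = length of longest chain minus 1; width = size of largest antichain.
A maximum chain: 1 | 5 | 25 | 50 | 100 | 200 | 400  (height 6).
A maximum antichain: {4, 10, 25}  (width 3).
Product = 6 * 3 = 18


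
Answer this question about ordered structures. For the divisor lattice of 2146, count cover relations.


A cover relation a -< b holds when a < b with no c strictly between.
Cover relations:
  1 -< 2
  1 -< 29
  1 -< 37
  2 -< 58
  2 -< 74
  29 -< 58
  29 -< 1073
  37 -< 74
  ...4 more
Total: 12


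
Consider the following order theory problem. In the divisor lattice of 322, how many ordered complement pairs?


Complement pair (a,b): a meet b = bottom, a join b = top.
Here: gcd(a,b)=1 and lcm(a,b)=322, i.e. a*b=322 with a,b coprime.
Pairs found: (1,322), (2,161), (7,46), (14,23), ... (4 more)
Total ordered pairs: 8


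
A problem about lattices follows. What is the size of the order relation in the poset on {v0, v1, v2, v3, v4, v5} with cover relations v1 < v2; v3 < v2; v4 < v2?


The order relation is {(a,b) : a <= b}, reflexive so it includes (a,a).
Examples: (v0,v0), (v1,v1), (v1,v2), (v2,v2), (v3,v2), ...
Total ordered pairs: 9


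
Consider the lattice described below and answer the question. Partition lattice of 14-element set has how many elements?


B(n) = number of set partitions of an n-element set.
B(n) satisfies the recurrence: B(n+1) = sum_k C(n,k)*B(k).
B(14) = 190899322


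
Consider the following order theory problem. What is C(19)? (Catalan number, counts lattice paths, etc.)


C(n) = C(2n, n) / (n+1).
C(38, 19) = 35345263800
C(19) = 35345263800 / 20 = 1767263190


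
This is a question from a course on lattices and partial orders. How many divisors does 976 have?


Divisors of 976: [1, 2, 4, 8, 16, 61, 122, 244, 488, 976]
Count: 10


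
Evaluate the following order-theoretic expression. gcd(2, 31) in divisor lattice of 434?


Meet=gcd.
gcd(2,31)=1


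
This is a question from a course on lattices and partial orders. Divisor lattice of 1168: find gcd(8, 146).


In a divisor lattice, meet = gcd (greatest common divisor).
By Euclidean algorithm or factoring: gcd(8,146) = 2


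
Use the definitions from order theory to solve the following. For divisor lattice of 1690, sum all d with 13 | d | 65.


Interval [13,65] in divisors of 1690: [13, 65]
Sum = 78


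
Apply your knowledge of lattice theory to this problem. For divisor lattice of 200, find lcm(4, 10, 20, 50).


In a divisor lattice, join = lcm (least common multiple).
Compute lcm iteratively: start with first element, then lcm(current, next).
Elements: [4, 10, 20, 50]
lcm(4,10) = 20
lcm(20,20) = 20
lcm(20,50) = 100
Final lcm = 100


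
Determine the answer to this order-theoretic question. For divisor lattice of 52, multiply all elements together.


Divisors of 52: [1, 2, 4, 13, 26, 52]
Product = n^(d(n)/2) = 52^(6/2)
Product = 140608


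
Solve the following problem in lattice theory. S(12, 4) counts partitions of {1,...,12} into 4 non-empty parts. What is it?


S(n,k) = k*S(n-1,k) + S(n-1,k-1).
S(11,4) = 145750, S(11,3) = 28501
S(12,4) = 4*145750 + 28501 = 583000 + 28501
S(12,4) = 611501


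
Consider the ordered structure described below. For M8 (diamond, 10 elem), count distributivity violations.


Distributive law: a ^ (b v c) = (a ^ b) v (a ^ c).
Check all 10^3 = 1000 ordered triples (a,b,c).
  e.g. a=a1, b=a2, c=a3: lhs=a1 != rhs=0
  e.g. a=a1, b=a2, c=a4: lhs=a1 != rhs=0
Total violating triples: 336


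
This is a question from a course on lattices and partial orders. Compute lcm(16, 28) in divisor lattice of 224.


In a divisor lattice, join = lcm (least common multiple).
gcd(16,28) = 4
lcm(16,28) = 16*28/gcd = 448/4 = 112


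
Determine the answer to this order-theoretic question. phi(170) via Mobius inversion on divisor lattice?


phi(n) = n * prod_{p|n} (1 - 1/p).
Prime divisors of 170: [2, 5, 17]
phi(170) = 170 * (1 - 1/2) * (1 - 1/5) * (1 - 1/17)
phi(170) = 64


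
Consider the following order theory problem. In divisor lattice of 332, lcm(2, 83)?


Join=lcm.
gcd(2,83)=1
lcm=166


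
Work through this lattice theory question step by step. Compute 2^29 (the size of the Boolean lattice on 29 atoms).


Power set = 2^n.
2^29 = 536870912


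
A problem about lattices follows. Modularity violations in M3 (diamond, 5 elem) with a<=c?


Modular law: if a <= c then a v (b ^ c) = (a v b) ^ c.
Check all triples (a,b,c) with a <= c among 5 elements.
This lattice is modular (diamonds M_m and their chain-products are modular).
Total violating triples: 0


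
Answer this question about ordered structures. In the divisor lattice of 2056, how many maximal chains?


A maximal chain goes from the minimum element to a maximal element via cover relations.
Counting all min-to-max paths in the cover graph.
Total maximal chains: 4


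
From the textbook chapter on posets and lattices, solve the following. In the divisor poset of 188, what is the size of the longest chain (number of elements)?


A chain is a totally ordered subset; we count the number of elements in a maximum chain.
Compute, for each element x, the size of the longest chain ending at x:
  1: 1
  2: 2
  47: 2
  4: 3
  94: 3
  188: 4
A maximum chain: 1 < 2 < 4 < 188
Number of elements in the longest chain: 4


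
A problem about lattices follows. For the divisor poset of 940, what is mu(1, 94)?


In a divisor lattice, mu(a,b) = mu(b/a) where mu is the classical Mobius function.
b/a = 94/1 = 94
Prime factorization of 94: primes [2, 47]
94 is squarefree with 2 prime factor(s), so mu(94) = (-1)^2 = 1


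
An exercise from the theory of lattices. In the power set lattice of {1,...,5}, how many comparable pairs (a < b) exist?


A comparable pair {a,b} has a < b or b < a in the order.
Count unordered pairs where one element is strictly below the other.
Examples: {{},{1}}, {{},{2}}, {{},{3}}, {{},{4}}, ...
Total comparable pairs: 211


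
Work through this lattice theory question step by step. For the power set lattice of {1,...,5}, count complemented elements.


An element a is complemented if some b has a meet b = bottom, a join b = top.
every subset A has complement S\A, so all elements are complemented.
Complemented elements: {}, {1}, {2}, {3}, {4}, {5}, ... (26 more)
Count: 32


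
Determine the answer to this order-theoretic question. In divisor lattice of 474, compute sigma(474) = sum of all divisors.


sigma(n) = sum of divisors.
Divisors of 474: [1, 2, 3, 6, 79, 158, 237, 474]
Sum = 960


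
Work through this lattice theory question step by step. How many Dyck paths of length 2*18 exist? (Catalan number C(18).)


C(n) = C(2n, n) / (n+1).
C(36, 18) = 9075135300
C(18) = 9075135300 / 19 = 477638700


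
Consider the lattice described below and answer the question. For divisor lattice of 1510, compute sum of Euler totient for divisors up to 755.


Divisors of 1510 up to 755: [1, 2, 5, 10, 151, 302, 755]
phi values: [1, 1, 4, 4, 150, 150, 600]
Sum = 910


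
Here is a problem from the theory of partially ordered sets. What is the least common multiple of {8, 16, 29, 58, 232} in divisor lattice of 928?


In a divisor lattice, join = lcm (least common multiple).
Compute lcm iteratively: start with first element, then lcm(current, next).
Elements: [8, 16, 29, 58, 232]
lcm(8,16) = 16
lcm(16,29) = 464
lcm(464,58) = 464
lcm(464,232) = 464
Final lcm = 464


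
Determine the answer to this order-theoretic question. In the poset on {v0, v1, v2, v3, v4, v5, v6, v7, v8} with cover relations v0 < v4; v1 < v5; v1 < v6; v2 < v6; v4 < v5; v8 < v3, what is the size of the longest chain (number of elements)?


A chain is a totally ordered subset; we count the number of elements in a maximum chain.
Compute, for each element x, the size of the longest chain ending at x:
  v0: 1
  v1: 1
  v2: 1
  v7: 1
  v8: 1
  v3: 2
  ...
A maximum chain: v0 < v4 < v5
Number of elements in the longest chain: 3


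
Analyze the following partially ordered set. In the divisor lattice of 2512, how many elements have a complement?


An element a is complemented if some b has a meet b = bottom, a join b = top.
a is complemented iff gcd(a, n/a)=1, i.e. a is a unitary divisor of 2512.
Complemented elements: 1, 16, 157, 2512
Count: 4


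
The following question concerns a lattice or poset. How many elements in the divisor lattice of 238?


Divisors of 238: [1, 2, 7, 14, 17, 34, 119, 238]
Count: 8


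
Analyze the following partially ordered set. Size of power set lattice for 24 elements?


Power set = 2^n.
2^24 = 16777216


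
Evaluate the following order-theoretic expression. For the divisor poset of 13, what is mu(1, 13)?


In a divisor lattice, mu(a,b) = mu(b/a) where mu is the classical Mobius function.
b/a = 13/1 = 13
Prime factorization of 13: primes [13]
13 is squarefree with 1 prime factor(s), so mu(13) = (-1)^1 = -1


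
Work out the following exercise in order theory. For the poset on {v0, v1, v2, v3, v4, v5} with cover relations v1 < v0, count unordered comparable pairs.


A comparable pair {a,b} has a < b or b < a in the order.
Count unordered pairs where one element is strictly below the other.
Examples: {v0,v1}
Total comparable pairs: 1


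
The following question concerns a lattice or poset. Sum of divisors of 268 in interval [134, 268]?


Interval [134,268] in divisors of 268: [134, 268]
Sum = 402


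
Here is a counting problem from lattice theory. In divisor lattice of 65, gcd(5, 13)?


Meet=gcd.
gcd(5,13)=1


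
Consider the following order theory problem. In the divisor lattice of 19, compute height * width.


Height = length of longest chain minus 1; width = size of largest antichain.
A maximum chain: 1 | 19  (height 1).
A maximum antichain: {1}  (width 1).
Product = 1 * 1 = 1


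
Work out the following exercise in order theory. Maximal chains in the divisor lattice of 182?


A maximal chain goes from the minimum element to a maximal element via cover relations.
Counting all min-to-max paths in the cover graph.
Total maximal chains: 6


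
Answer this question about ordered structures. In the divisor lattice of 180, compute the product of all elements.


Divisors of 180: [1, 2, 3, 4, 5, 6, 9, 10, 12, 15, 18, 20, 30, 36, 45, 60, 90, 180]
Product = n^(d(n)/2) = 180^(18/2)
Product = 198359290368000000000


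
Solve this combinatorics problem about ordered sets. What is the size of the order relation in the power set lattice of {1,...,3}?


The order relation is {(a,b) : a <= b}, reflexive so it includes (a,a).
Examples: ({},{}), ({},{1,2}), ({},{1,2,3}), ({},{1,3}), ({},{1}), ...
Total ordered pairs: 27


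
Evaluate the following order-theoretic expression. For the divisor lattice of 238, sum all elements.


sigma(n) = sum of divisors.
Divisors of 238: [1, 2, 7, 14, 17, 34, 119, 238]
Sum = 432


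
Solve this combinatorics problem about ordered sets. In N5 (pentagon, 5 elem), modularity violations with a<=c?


Modular law: if a <= c then a v (b ^ c) = (a v b) ^ c.
Check all triples (a,b,c) with a <= c among 5 elements.
  e.g. a=a, b=c, c=b: lhs=a != rhs=b
Total violating triples: 1


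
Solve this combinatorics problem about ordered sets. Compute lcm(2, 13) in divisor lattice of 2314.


In a divisor lattice, join = lcm (least common multiple).
gcd(2,13) = 1
lcm(2,13) = 2*13/gcd = 26/1 = 26


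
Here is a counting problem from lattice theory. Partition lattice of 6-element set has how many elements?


B(n) = number of set partitions of an n-element set.
B(n) satisfies the recurrence: B(n+1) = sum_k C(n,k)*B(k).
B(6) = 203


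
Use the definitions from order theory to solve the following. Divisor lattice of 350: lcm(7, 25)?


Join=lcm.
gcd(7,25)=1
lcm=175


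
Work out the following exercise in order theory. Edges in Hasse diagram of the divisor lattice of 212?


A cover relation a -< b holds when a < b with no c strictly between.
Cover relations:
  1 -< 2
  1 -< 53
  2 -< 4
  2 -< 106
  4 -< 212
  53 -< 106
  106 -< 212
Total: 7


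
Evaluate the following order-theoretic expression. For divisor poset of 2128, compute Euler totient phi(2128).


phi(n) = n * prod_{p|n} (1 - 1/p).
Prime divisors of 2128: [2, 7, 19]
phi(2128) = 2128 * (1 - 1/2) * (1 - 1/7) * (1 - 1/19)
phi(2128) = 864


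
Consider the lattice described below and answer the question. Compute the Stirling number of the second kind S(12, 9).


S(n,k) = k*S(n-1,k) + S(n-1,k-1).
S(11,9) = 1155, S(11,8) = 11880
S(12,9) = 9*1155 + 11880 = 10395 + 11880
S(12,9) = 22275


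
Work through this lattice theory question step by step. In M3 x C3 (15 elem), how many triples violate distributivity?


Distributive law: a ^ (b v c) = (a ^ b) v (a ^ c).
Check all 15^3 = 3375 ordered triples (a,b,c).
  e.g. a=(a1,0), b=(a2,0), c=(a3,0): lhs=(a1,0) != rhs=(0,0)
  e.g. a=(a1,0), b=(a2,0), c=(a3,1): lhs=(a1,0) != rhs=(0,0)
Total violating triples: 162


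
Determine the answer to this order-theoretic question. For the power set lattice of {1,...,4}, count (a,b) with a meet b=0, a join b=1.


Complement pair (a,b): a meet b = bottom, a join b = top.
Here: A intersect B = {} and A union B = {1,...,4}.
Pairs found: ({},{1,2,3,4}), ({1},{2,3,4}), ({2},{1,3,4}), ({3},{1,2,4}), ... (12 more)
Total ordered pairs: 16


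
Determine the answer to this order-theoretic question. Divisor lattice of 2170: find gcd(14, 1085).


In a divisor lattice, meet = gcd (greatest common divisor).
By Euclidean algorithm or factoring: gcd(14,1085) = 7


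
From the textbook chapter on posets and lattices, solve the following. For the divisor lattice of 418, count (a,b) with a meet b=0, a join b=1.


Complement pair (a,b): a meet b = bottom, a join b = top.
Here: gcd(a,b)=1 and lcm(a,b)=418, i.e. a*b=418 with a,b coprime.
Pairs found: (1,418), (2,209), (11,38), (19,22), ... (4 more)
Total ordered pairs: 8


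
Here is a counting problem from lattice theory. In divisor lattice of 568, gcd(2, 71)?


Meet=gcd.
gcd(2,71)=1


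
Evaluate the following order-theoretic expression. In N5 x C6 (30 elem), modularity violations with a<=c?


Modular law: if a <= c then a v (b ^ c) = (a v b) ^ c.
Check all triples (a,b,c) with a <= c among 30 elements.
  e.g. a=(a,0), b=(c,0), c=(b,0): lhs=(a,0) != rhs=(b,0)
  e.g. a=(a,0), b=(c,1), c=(b,0): lhs=(a,0) != rhs=(b,0)
Total violating triples: 126


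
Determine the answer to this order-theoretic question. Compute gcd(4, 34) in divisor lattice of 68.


In a divisor lattice, meet = gcd (greatest common divisor).
By Euclidean algorithm or factoring: gcd(4,34) = 2


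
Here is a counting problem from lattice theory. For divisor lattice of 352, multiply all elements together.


Divisors of 352: [1, 2, 4, 8, 11, 16, 22, 32, 44, 88, 176, 352]
Product = n^(d(n)/2) = 352^(12/2)
Product = 1902199139467264


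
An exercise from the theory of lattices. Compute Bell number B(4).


B(n) = number of set partitions of an n-element set.
B(n) satisfies the recurrence: B(n+1) = sum_k C(n,k)*B(k).
B(4) = 15


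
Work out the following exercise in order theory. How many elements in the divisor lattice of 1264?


Divisors of 1264: [1, 2, 4, 8, 16, 79, 158, 316, 632, 1264]
Count: 10


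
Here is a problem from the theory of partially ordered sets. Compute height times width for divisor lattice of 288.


Height = length of longest chain minus 1; width = size of largest antichain.
A maximum chain: 1 | 3 | 9 | 18 | 36 | 72 | 144 | 288  (height 7).
A maximum antichain: {4, 6, 9}  (width 3).
Product = 7 * 3 = 21


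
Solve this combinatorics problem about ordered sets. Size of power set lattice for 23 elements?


Power set = 2^n.
2^23 = 8388608


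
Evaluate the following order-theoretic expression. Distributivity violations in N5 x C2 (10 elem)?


Distributive law: a ^ (b v c) = (a ^ b) v (a ^ c).
Check all 10^3 = 1000 ordered triples (a,b,c).
  e.g. a=(b,0), b=(a,0), c=(c,0): lhs=(b,0) != rhs=(a,0)
  e.g. a=(b,0), b=(a,0), c=(c,1): lhs=(b,0) != rhs=(a,0)
Total violating triples: 16


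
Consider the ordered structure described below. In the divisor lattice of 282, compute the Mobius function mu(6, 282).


In a divisor lattice, mu(a,b) = mu(b/a) where mu is the classical Mobius function.
b/a = 282/6 = 47
Prime factorization of 47: primes [47]
47 is squarefree with 1 prime factor(s), so mu(47) = (-1)^1 = -1


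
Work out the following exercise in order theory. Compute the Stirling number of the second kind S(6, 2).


S(n,k) = k*S(n-1,k) + S(n-1,k-1).
S(5,2) = 15, S(5,1) = 1
S(6,2) = 2*15 + 1 = 30 + 1
S(6,2) = 31


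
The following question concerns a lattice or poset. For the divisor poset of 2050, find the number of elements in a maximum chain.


A chain is a totally ordered subset; we count the number of elements in a maximum chain.
Compute, for each element x, the size of the longest chain ending at x:
  1: 1
  2: 2
  5: 2
  41: 2
  25: 3
  10: 3
  ...
A maximum chain: 1 < 2 < 10 < 50 < 2050
Number of elements in the longest chain: 5


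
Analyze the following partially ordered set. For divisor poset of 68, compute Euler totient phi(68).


phi(n) = n * prod_{p|n} (1 - 1/p).
Prime divisors of 68: [2, 17]
phi(68) = 68 * (1 - 1/2) * (1 - 1/17)
phi(68) = 32


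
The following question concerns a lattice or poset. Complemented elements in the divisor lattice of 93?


An element a is complemented if some b has a meet b = bottom, a join b = top.
a is complemented iff gcd(a, n/a)=1, i.e. a is a unitary divisor of 93.
Complemented elements: 1, 3, 31, 93
Count: 4


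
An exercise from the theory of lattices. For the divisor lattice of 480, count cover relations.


A cover relation a -< b holds when a < b with no c strictly between.
Cover relations:
  1 -< 2
  1 -< 3
  1 -< 5
  2 -< 4
  2 -< 6
  2 -< 10
  3 -< 6
  3 -< 15
  ...36 more
Total: 44


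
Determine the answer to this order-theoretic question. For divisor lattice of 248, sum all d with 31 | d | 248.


Interval [31,248] in divisors of 248: [31, 62, 124, 248]
Sum = 465


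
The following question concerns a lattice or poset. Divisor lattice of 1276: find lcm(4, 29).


In a divisor lattice, join = lcm (least common multiple).
gcd(4,29) = 1
lcm(4,29) = 4*29/gcd = 116/1 = 116


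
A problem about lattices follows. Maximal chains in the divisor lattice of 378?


A maximal chain goes from the minimum element to a maximal element via cover relations.
Counting all min-to-max paths in the cover graph.
Total maximal chains: 20


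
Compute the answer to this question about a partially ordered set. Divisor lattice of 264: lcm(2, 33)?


Join=lcm.
gcd(2,33)=1
lcm=66


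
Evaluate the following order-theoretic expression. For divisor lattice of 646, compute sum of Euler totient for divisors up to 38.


Divisors of 646 up to 38: [1, 2, 17, 19, 34, 38]
phi values: [1, 1, 16, 18, 16, 18]
Sum = 70


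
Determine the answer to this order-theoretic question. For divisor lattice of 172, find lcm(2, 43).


In a divisor lattice, join = lcm (least common multiple).
Compute lcm iteratively: start with first element, then lcm(current, next).
Elements: [2, 43]
lcm(2,43) = 86
Final lcm = 86


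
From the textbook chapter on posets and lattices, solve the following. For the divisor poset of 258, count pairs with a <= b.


The order relation is {(a,b) : a <= b}, reflexive so it includes (a,a).
Examples: (1,1), (1,129), (1,2), (1,258), (1,3), ...
Total ordered pairs: 27


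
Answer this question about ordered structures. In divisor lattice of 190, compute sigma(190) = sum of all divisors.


sigma(n) = sum of divisors.
Divisors of 190: [1, 2, 5, 10, 19, 38, 95, 190]
Sum = 360


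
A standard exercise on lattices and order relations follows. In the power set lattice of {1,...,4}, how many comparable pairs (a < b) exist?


A comparable pair {a,b} has a < b or b < a in the order.
Count unordered pairs where one element is strictly below the other.
Examples: {{},{1}}, {{},{2}}, {{},{3}}, {{},{4}}, ...
Total comparable pairs: 65


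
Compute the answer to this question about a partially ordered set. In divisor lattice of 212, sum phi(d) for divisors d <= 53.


Divisors of 212 up to 53: [1, 2, 4, 53]
phi values: [1, 1, 2, 52]
Sum = 56


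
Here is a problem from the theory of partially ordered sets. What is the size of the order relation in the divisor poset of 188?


The order relation is {(a,b) : a <= b}, reflexive so it includes (a,a).
Examples: (1,1), (1,188), (1,2), (1,4), (1,47), ...
Total ordered pairs: 18


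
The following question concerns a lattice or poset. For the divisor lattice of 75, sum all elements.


sigma(n) = sum of divisors.
Divisors of 75: [1, 3, 5, 15, 25, 75]
Sum = 124


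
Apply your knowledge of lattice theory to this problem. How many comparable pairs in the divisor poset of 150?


A comparable pair {a,b} has a < b or b < a in the order.
Count unordered pairs where one element is strictly below the other.
Examples: {1,2}, {1,3}, {1,5}, {1,6}, ...
Total comparable pairs: 42


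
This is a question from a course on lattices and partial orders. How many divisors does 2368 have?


Divisors of 2368: [1, 2, 4, 8, 16, 32, 37, 64, 74, 148, 296, 592, 1184, 2368]
Count: 14


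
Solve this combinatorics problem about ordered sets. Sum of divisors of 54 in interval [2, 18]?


Interval [2,18] in divisors of 54: [2, 6, 18]
Sum = 26


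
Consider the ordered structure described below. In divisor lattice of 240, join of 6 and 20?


In a divisor lattice, join = lcm (least common multiple).
gcd(6,20) = 2
lcm(6,20) = 6*20/gcd = 120/2 = 60


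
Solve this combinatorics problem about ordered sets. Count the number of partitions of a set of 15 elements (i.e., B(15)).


B(n) = number of set partitions of an n-element set.
B(n) satisfies the recurrence: B(n+1) = sum_k C(n,k)*B(k).
B(15) = 1382958545


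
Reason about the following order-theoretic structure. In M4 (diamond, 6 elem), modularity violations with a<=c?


Modular law: if a <= c then a v (b ^ c) = (a v b) ^ c.
Check all triples (a,b,c) with a <= c among 6 elements.
This lattice is modular (diamonds M_m and their chain-products are modular).
Total violating triples: 0


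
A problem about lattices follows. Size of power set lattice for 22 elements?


Power set = 2^n.
2^22 = 4194304


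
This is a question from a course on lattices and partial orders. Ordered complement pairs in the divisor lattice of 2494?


Complement pair (a,b): a meet b = bottom, a join b = top.
Here: gcd(a,b)=1 and lcm(a,b)=2494, i.e. a*b=2494 with a,b coprime.
Pairs found: (1,2494), (2,1247), (29,86), (43,58), ... (4 more)
Total ordered pairs: 8


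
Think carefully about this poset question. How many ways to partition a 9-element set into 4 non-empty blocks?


S(n,k) = k*S(n-1,k) + S(n-1,k-1).
S(8,4) = 1701, S(8,3) = 966
S(9,4) = 4*1701 + 966 = 6804 + 966
S(9,4) = 7770


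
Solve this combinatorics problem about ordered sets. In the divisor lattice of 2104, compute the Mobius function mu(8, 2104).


In a divisor lattice, mu(a,b) = mu(b/a) where mu is the classical Mobius function.
b/a = 2104/8 = 263
Prime factorization of 263: primes [263]
263 is squarefree with 1 prime factor(s), so mu(263) = (-1)^1 = -1


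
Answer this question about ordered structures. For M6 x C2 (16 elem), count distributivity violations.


Distributive law: a ^ (b v c) = (a ^ b) v (a ^ c).
Check all 16^3 = 4096 ordered triples (a,b,c).
  e.g. a=(a1,0), b=(a2,0), c=(a3,0): lhs=(a1,0) != rhs=(0,0)
  e.g. a=(a1,0), b=(a2,0), c=(a3,1): lhs=(a1,0) != rhs=(0,0)
Total violating triples: 960


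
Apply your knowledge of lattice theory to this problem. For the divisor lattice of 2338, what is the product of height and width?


Height = length of longest chain minus 1; width = size of largest antichain.
A maximum chain: 1 | 167 | 1169 | 2338  (height 3).
A maximum antichain: {2, 7, 167}  (width 3).
Product = 3 * 3 = 9


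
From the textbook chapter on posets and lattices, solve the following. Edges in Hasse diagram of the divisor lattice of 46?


A cover relation a -< b holds when a < b with no c strictly between.
Cover relations:
  1 -< 2
  1 -< 23
  2 -< 46
  23 -< 46
Total: 4


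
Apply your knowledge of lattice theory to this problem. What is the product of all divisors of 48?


Divisors of 48: [1, 2, 3, 4, 6, 8, 12, 16, 24, 48]
Product = n^(d(n)/2) = 48^(10/2)
Product = 254803968


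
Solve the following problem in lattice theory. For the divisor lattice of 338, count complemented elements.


An element a is complemented if some b has a meet b = bottom, a join b = top.
a is complemented iff gcd(a, n/a)=1, i.e. a is a unitary divisor of 338.
Complemented elements: 1, 2, 169, 338
Count: 4


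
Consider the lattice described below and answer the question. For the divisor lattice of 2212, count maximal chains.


A maximal chain goes from the minimum element to a maximal element via cover relations.
Counting all min-to-max paths in the cover graph.
Total maximal chains: 12


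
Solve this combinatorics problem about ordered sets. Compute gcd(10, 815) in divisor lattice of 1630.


In a divisor lattice, meet = gcd (greatest common divisor).
By Euclidean algorithm or factoring: gcd(10,815) = 5


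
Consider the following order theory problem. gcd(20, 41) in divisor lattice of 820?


Meet=gcd.
gcd(20,41)=1


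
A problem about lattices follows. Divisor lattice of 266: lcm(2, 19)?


Join=lcm.
gcd(2,19)=1
lcm=38


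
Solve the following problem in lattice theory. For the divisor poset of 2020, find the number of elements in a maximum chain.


A chain is a totally ordered subset; we count the number of elements in a maximum chain.
Compute, for each element x, the size of the longest chain ending at x:
  1: 1
  2: 2
  5: 2
  101: 2
  4: 3
  10: 3
  ...
A maximum chain: 1 < 2 < 4 < 20 < 2020
Number of elements in the longest chain: 5


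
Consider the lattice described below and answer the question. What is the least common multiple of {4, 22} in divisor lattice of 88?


In a divisor lattice, join = lcm (least common multiple).
Compute lcm iteratively: start with first element, then lcm(current, next).
Elements: [4, 22]
lcm(4,22) = 44
Final lcm = 44


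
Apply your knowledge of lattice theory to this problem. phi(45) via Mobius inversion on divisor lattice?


phi(n) = n * prod_{p|n} (1 - 1/p).
Prime divisors of 45: [3, 5]
phi(45) = 45 * (1 - 1/3) * (1 - 1/5)
phi(45) = 24


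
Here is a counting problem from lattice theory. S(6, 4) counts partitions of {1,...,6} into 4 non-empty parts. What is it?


S(n,k) = k*S(n-1,k) + S(n-1,k-1).
S(5,4) = 10, S(5,3) = 25
S(6,4) = 4*10 + 25 = 40 + 25
S(6,4) = 65


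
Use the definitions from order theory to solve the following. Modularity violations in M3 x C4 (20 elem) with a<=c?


Modular law: if a <= c then a v (b ^ c) = (a v b) ^ c.
Check all triples (a,b,c) with a <= c among 20 elements.
This lattice is modular (diamonds M_m and their chain-products are modular).
Total violating triples: 0


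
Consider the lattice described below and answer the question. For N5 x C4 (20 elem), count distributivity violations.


Distributive law: a ^ (b v c) = (a ^ b) v (a ^ c).
Check all 20^3 = 8000 ordered triples (a,b,c).
  e.g. a=(b,0), b=(a,0), c=(c,0): lhs=(b,0) != rhs=(a,0)
  e.g. a=(b,0), b=(a,0), c=(c,1): lhs=(b,0) != rhs=(a,0)
Total violating triples: 128


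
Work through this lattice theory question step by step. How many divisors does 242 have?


Divisors of 242: [1, 2, 11, 22, 121, 242]
Count: 6


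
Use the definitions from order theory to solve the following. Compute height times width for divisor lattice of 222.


Height = length of longest chain minus 1; width = size of largest antichain.
A maximum chain: 1 | 37 | 111 | 222  (height 3).
A maximum antichain: {2, 3, 37}  (width 3).
Product = 3 * 3 = 9


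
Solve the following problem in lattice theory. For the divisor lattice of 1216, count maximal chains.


A maximal chain goes from the minimum element to a maximal element via cover relations.
Counting all min-to-max paths in the cover graph.
Total maximal chains: 7


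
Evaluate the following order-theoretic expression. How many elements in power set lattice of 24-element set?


Power set = 2^n.
2^24 = 16777216


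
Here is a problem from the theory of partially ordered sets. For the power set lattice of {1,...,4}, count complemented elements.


An element a is complemented if some b has a meet b = bottom, a join b = top.
every subset A has complement S\A, so all elements are complemented.
Complemented elements: {}, {1}, {2}, {3}, {4}, {1,2}, ... (10 more)
Count: 16


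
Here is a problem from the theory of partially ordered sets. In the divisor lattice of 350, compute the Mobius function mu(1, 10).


In a divisor lattice, mu(a,b) = mu(b/a) where mu is the classical Mobius function.
b/a = 10/1 = 10
Prime factorization of 10: primes [2, 5]
10 is squarefree with 2 prime factor(s), so mu(10) = (-1)^2 = 1


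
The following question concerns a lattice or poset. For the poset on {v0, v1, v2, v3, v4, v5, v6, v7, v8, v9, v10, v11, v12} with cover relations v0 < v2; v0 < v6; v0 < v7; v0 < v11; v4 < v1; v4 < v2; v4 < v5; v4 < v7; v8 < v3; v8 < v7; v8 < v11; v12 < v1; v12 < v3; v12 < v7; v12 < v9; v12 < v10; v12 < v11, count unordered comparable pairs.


A comparable pair {a,b} has a < b or b < a in the order.
Count unordered pairs where one element is strictly below the other.
Examples: {v0,v2}, {v0,v6}, {v0,v7}, {v0,v11}, ...
Total comparable pairs: 17


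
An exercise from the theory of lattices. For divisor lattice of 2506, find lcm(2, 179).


In a divisor lattice, join = lcm (least common multiple).
Compute lcm iteratively: start with first element, then lcm(current, next).
Elements: [2, 179]
lcm(2,179) = 358
Final lcm = 358


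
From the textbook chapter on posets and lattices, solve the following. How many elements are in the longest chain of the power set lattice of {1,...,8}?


A chain is a totally ordered subset; we count the number of elements in a maximum chain.
Compute, for each element x, the size of the longest chain ending at x:
  {}: 1
  {1}: 2
  {2}: 2
  {3}: 2
  {4}: 2
  {5}: 2
  ...
A maximum chain: {} < {1} < {1,2} < {1,2,3} < {1,2,3,4} < {1,2,3,4,5} < {1,2,3,4,5,6} < {1,2,3,4,5,6,7} < {1,2,3,4,5,6,7,8}
Number of elements in the longest chain: 9


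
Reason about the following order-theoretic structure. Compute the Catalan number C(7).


C(n) = C(2n, n) / (n+1).
C(14, 7) = 3432
C(7) = 3432 / 8 = 429


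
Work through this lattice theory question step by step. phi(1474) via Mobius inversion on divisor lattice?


phi(n) = n * prod_{p|n} (1 - 1/p).
Prime divisors of 1474: [2, 11, 67]
phi(1474) = 1474 * (1 - 1/2) * (1 - 1/11) * (1 - 1/67)
phi(1474) = 660


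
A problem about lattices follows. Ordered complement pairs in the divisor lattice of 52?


Complement pair (a,b): a meet b = bottom, a join b = top.
Here: gcd(a,b)=1 and lcm(a,b)=52, i.e. a*b=52 with a,b coprime.
Pairs found: (1,52), (4,13), (13,4), (52,1)
Total ordered pairs: 4


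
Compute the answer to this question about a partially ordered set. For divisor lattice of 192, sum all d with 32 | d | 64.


Interval [32,64] in divisors of 192: [32, 64]
Sum = 96


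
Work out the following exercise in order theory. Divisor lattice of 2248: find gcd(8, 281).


In a divisor lattice, meet = gcd (greatest common divisor).
By Euclidean algorithm or factoring: gcd(8,281) = 1


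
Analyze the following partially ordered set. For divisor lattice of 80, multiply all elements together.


Divisors of 80: [1, 2, 4, 5, 8, 10, 16, 20, 40, 80]
Product = n^(d(n)/2) = 80^(10/2)
Product = 3276800000


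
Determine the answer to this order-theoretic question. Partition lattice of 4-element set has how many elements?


B(n) = number of set partitions of an n-element set.
B(n) satisfies the recurrence: B(n+1) = sum_k C(n,k)*B(k).
B(4) = 15


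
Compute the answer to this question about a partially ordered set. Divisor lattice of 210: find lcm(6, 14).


In a divisor lattice, join = lcm (least common multiple).
gcd(6,14) = 2
lcm(6,14) = 6*14/gcd = 84/2 = 42


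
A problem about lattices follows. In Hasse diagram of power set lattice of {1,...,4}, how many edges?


A cover relation a -< b holds when a < b with no c strictly between.
Cover relations:
  {} -< {1}
  {} -< {2}
  {} -< {3}
  {} -< {4}
  {1} -< {1,2}
  {1} -< {1,3}
  {1} -< {1,4}
  {2} -< {1,2}
  ...24 more
Total: 32


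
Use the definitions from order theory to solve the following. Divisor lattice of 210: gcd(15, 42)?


Meet=gcd.
gcd(15,42)=3


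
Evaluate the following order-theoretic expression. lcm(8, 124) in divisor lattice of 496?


Join=lcm.
gcd(8,124)=4
lcm=248


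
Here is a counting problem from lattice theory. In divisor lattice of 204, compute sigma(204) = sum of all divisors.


sigma(n) = sum of divisors.
Divisors of 204: [1, 2, 3, 4, 6, 12, 17, 34, 51, 68, 102, 204]
Sum = 504


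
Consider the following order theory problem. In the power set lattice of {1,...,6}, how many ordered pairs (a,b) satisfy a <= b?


The order relation is {(a,b) : a <= b}, reflexive so it includes (a,a).
Examples: ({},{}), ({},{1,2}), ({},{1,2,3}), ({},{1,2,3,4}), ({},{1,2,3,4,5}), ...
Total ordered pairs: 729


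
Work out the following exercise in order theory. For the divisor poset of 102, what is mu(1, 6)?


In a divisor lattice, mu(a,b) = mu(b/a) where mu is the classical Mobius function.
b/a = 6/1 = 6
Prime factorization of 6: primes [2, 3]
6 is squarefree with 2 prime factor(s), so mu(6) = (-1)^2 = 1


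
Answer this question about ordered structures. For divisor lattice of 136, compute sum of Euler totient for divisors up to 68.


Divisors of 136 up to 68: [1, 2, 4, 8, 17, 34, 68]
phi values: [1, 1, 2, 4, 16, 16, 32]
Sum = 72


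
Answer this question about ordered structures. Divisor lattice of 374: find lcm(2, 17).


In a divisor lattice, join = lcm (least common multiple).
gcd(2,17) = 1
lcm(2,17) = 2*17/gcd = 34/1 = 34


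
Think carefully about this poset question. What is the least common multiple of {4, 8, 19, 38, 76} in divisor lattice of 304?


In a divisor lattice, join = lcm (least common multiple).
Compute lcm iteratively: start with first element, then lcm(current, next).
Elements: [4, 8, 19, 38, 76]
lcm(4,8) = 8
lcm(8,19) = 152
lcm(152,38) = 152
lcm(152,76) = 152
Final lcm = 152


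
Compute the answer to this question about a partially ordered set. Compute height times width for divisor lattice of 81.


Height = length of longest chain minus 1; width = size of largest antichain.
A maximum chain: 1 | 3 | 9 | 27 | 81  (height 4).
A maximum antichain: {1}  (width 1).
Product = 4 * 1 = 4


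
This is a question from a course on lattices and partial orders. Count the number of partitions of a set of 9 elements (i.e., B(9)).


B(n) = number of set partitions of an n-element set.
B(n) satisfies the recurrence: B(n+1) = sum_k C(n,k)*B(k).
B(9) = 21147


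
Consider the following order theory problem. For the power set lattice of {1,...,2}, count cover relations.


A cover relation a -< b holds when a < b with no c strictly between.
Cover relations:
  {} -< {1}
  {} -< {2}
  {1} -< {1,2}
  {2} -< {1,2}
Total: 4


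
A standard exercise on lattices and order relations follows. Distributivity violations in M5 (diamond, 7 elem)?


Distributive law: a ^ (b v c) = (a ^ b) v (a ^ c).
Check all 7^3 = 343 ordered triples (a,b,c).
  e.g. a=a1, b=a2, c=a3: lhs=a1 != rhs=0
  e.g. a=a1, b=a2, c=a4: lhs=a1 != rhs=0
Total violating triples: 60


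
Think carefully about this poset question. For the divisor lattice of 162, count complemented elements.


An element a is complemented if some b has a meet b = bottom, a join b = top.
a is complemented iff gcd(a, n/a)=1, i.e. a is a unitary divisor of 162.
Complemented elements: 1, 2, 81, 162
Count: 4


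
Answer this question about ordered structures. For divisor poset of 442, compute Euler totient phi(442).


phi(n) = n * prod_{p|n} (1 - 1/p).
Prime divisors of 442: [2, 13, 17]
phi(442) = 442 * (1 - 1/2) * (1 - 1/13) * (1 - 1/17)
phi(442) = 192


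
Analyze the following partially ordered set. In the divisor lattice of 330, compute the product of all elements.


Divisors of 330: [1, 2, 3, 5, 6, 10, 11, 15, 22, 30, 33, 55, 66, 110, 165, 330]
Product = n^(d(n)/2) = 330^(16/2)
Product = 140640861824100000000


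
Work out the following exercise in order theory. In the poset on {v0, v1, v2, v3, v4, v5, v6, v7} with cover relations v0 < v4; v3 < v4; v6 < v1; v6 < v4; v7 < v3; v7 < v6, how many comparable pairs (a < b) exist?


A comparable pair {a,b} has a < b or b < a in the order.
Count unordered pairs where one element is strictly below the other.
Examples: {v0,v4}, {v1,v6}, {v1,v7}, {v3,v4}, ...
Total comparable pairs: 8


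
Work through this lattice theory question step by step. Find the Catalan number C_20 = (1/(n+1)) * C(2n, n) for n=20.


C(n) = C(2n, n) / (n+1).
C(40, 20) = 137846528820
C(20) = 137846528820 / 21 = 6564120420


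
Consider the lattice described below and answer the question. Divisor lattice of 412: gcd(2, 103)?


Meet=gcd.
gcd(2,103)=1


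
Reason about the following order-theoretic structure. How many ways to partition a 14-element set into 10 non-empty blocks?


S(n,k) = k*S(n-1,k) + S(n-1,k-1).
S(13,10) = 39325, S(13,9) = 359502
S(14,10) = 10*39325 + 359502 = 393250 + 359502
S(14,10) = 752752


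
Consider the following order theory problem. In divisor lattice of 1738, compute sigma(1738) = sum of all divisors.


sigma(n) = sum of divisors.
Divisors of 1738: [1, 2, 11, 22, 79, 158, 869, 1738]
Sum = 2880


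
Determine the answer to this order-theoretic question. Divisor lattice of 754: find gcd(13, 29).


In a divisor lattice, meet = gcd (greatest common divisor).
By Euclidean algorithm or factoring: gcd(13,29) = 1


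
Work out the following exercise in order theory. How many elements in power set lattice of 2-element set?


Power set = 2^n.
2^2 = 4


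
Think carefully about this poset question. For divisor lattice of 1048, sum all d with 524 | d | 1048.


Interval [524,1048] in divisors of 1048: [524, 1048]
Sum = 1572


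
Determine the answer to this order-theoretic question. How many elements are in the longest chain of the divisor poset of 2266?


A chain is a totally ordered subset; we count the number of elements in a maximum chain.
Compute, for each element x, the size of the longest chain ending at x:
  1: 1
  2: 2
  11: 2
  103: 2
  22: 3
  206: 3
  ...
A maximum chain: 1 < 2 < 22 < 2266
Number of elements in the longest chain: 4
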